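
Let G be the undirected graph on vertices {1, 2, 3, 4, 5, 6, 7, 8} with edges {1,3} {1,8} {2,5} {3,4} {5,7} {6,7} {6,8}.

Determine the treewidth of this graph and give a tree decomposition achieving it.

Every bag has size at most 2, so the width is 2 − 1 = 1 and tw(G) ≤ 1. G has an edge, so its treewidth is at least 1. The upper and lower bounds meet at 1, so that is the treewidth.

Treewidth 1.
One such decomposition:
Bags: B1 = {3, 4}  B2 = {1, 3}  B3 = {1, 8}  B4 = {6, 8}  B5 = {6, 7}  B6 = {5, 7}  B7 = {2, 5}
Tree: B1–B2, B2–B3, B3–B4, B4–B5, B5–B6, B6–B7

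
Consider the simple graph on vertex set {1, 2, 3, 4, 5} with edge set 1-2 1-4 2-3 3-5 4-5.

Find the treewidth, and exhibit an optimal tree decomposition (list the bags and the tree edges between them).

Treewidth 2.
One optimal decomposition is:
Bags: B1 = {1, 2, 3}  B2 = {1, 3, 5}  B3 = {1, 4, 5}
Tree: B1–B2, B2–B3

Each bag holds 3 vertices, so the decomposition has width 2, which upper-bounds the treewidth. The edges 1–2–3–5–4–1 form a cycle, so G is not a tree and its treewidth is at least 2. Combining the bounds, tw(G) = 2.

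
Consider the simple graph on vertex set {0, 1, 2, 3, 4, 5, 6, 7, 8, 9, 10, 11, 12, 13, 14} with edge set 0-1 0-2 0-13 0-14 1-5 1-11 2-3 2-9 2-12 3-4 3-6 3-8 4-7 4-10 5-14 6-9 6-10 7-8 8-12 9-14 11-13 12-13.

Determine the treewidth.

A width-3 tree decomposition is:
Bags: B1 = {1, 5, 11, 14}  B2 = {0, 1, 11, 14}  B3 = {0, 11, 13, 14}  B4 = {0, 9, 13, 14}  B5 = {0, 2, 9, 13}  B6 = {2, 9, 12, 13}  B7 = {2, 6, 9, 12}  B8 = {2, 3, 6, 12}  B9 = {3, 6, 8, 12}  B10 = {3, 6, 8, 10}  B11 = {3, 4, 8, 10}  B12 = {4, 7, 8, 10}
Tree: B1–B2, B2–B3, B3–B4, B4–B5, B5–B6, B6–B7, B7–B8, B8–B9, B9–B10, B10–B11, B11–B12
Each bag holds 4 vertices, so the decomposition has width 3, which upper-bounds the treewidth. For the lower bound: the 4 vertex sets {1,5,11}, {14}, {0}, {2,9,12,13} are disjoint, each induces a connected subgraph, and every pair is joined by at least one edge of G. Contracting each set to a single vertex therefore yields K_{4} as a minor, and since treewidth is minor-monotone, tw(G) ≥ tw(K_{4}) = 3. Combining the bounds, tw(G) = 3.

3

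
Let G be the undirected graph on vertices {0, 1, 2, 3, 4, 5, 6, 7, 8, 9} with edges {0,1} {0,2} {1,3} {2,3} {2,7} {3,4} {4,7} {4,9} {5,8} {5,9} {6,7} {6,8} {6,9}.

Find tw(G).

A width-2 tree decomposition is:
Bags: B1 = {5, 6, 8}  B2 = {5, 6, 9}  B3 = {6, 7, 9}  B4 = {4, 7, 9}  B5 = {2, 4, 7}  B6 = {2, 3, 4}  B7 = {0, 2, 3}  B8 = {0, 1, 3}
Tree: B1–B2, B2–B3, B3–B4, B4–B5, B5–B6, B6–B7, B7–B8
The largest bag has 3 vertices, giving width 2; this decomposition certifies tw(G) ≤ 2. For the lower bound, G contains the cycle 8–5–9–6–8, so G is not a forest; only forests have treewidth ≤ 1, hence tw(G) ≥ 2. The upper and lower bounds meet at 2, so that is the treewidth.

2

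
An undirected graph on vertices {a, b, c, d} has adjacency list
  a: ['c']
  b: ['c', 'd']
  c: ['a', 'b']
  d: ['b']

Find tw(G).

A width-1 tree decomposition is:
Bags: B1 = {b, d}  B2 = {b, c}  B3 = {a, c}
Tree: B1–B2, B2–B3
Each bag holds 2 vertices, so the decomposition has width 1, which upper-bounds the treewidth. Since G has at least one edge (e.g. d–b), it is not an edgeless graph, so tw(G) ≥ 1. Combining the bounds, tw(G) = 1.

1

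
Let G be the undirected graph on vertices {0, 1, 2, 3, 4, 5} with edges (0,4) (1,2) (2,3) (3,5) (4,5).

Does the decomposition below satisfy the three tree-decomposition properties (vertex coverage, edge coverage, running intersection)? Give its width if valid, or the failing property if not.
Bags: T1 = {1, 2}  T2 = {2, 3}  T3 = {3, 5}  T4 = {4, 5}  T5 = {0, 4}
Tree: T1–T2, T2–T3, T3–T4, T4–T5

Vertex coverage: the bags together contain {0, 1, 2, 3, 4, 5}, the full vertex set. Edge coverage: each edge of G has both endpoints in at least one bag. Running intersection: for every vertex, the bags containing it form a connected subtree. All three properties hold, so this is a valid tree decomposition of width max|bag| − 1 = 1, and hence tw(G) ≤ 1.

Yes; width 1.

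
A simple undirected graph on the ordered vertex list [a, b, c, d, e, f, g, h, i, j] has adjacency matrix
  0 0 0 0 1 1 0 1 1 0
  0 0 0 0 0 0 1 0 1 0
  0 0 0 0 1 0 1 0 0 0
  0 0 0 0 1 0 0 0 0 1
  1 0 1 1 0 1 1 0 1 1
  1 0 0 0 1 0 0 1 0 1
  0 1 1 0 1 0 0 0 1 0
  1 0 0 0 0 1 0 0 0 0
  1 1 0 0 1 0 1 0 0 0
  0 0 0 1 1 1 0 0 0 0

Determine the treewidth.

A width-2 tree decomposition is:
Bags: B1 = {e, g, i}  B2 = {a, e, i}  B3 = {a, e, f}  B4 = {a, f, h}  B5 = {b, g, i}  B6 = {e, f, j}  B7 = {d, e, j}  B8 = {c, e, g}
Tree: B1–B2, B2–B3, B3–B4, B1–B5, B3–B6, B6–B7, B1–B8
Each bag holds 3 vertices, so the decomposition has width 2, which upper-bounds the treewidth. On the other hand G contains the 3-clique {d, e, j}. A clique must lie in a single bag of any decomposition, so no decomposition can have width below 2. Therefore the treewidth is 2.

2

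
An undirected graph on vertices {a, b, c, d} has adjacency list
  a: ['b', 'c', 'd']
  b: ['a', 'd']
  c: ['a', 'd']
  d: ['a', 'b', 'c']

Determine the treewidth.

2

A width-2 tree decomposition is:
Bags: B1 = {a, b, d}  B2 = {a, c, d}
Tree: B1–B2
Each bag holds 3 vertices, so the decomposition has width 2, which upper-bounds the treewidth. For the lower bound, the 3 vertices {a, c, d} are pairwise adjacent, and any tree decomposition puts a clique entirely inside one bag — forcing width ≥ 2. Combining the bounds, tw(G) = 2.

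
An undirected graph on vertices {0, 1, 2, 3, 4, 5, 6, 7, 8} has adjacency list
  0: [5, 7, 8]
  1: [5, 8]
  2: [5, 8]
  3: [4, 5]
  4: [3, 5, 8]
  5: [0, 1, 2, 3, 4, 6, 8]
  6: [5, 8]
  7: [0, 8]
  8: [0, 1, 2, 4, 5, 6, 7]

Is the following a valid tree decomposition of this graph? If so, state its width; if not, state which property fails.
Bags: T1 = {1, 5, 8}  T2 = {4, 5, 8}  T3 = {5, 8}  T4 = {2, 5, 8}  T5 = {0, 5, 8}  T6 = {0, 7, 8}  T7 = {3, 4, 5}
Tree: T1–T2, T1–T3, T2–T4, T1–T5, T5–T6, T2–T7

A tree decomposition must satisfy three properties: every vertex lies in some bag; for every edge, both endpoints lie together in some bag; and for every vertex, the bags containing it form a connected subtree. Here vertex 6 appears in no bag, so the decomposition is invalid.

No — vertex 6 appears in no bag.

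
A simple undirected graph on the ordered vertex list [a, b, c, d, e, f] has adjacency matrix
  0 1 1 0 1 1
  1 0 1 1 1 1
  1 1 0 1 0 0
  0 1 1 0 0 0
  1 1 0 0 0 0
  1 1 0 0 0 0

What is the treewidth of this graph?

A width-2 tree decomposition is:
Bags: B1 = {a, b, c}  B2 = {b, c, d}  B3 = {a, b, e}  B4 = {a, b, f}
Tree: B1–B2, B1–B3, B3–B4
Every bag has size at most 3, so the width is 3 − 1 = 2 and tw(G) ≤ 2. Conversely, {b, c, d} is a clique of size 3, and the vertices of any clique must share a bag in every tree decomposition; so some bag has ≥ 3 vertices and tw(G) ≥ 2. Combining the bounds, tw(G) = 2.

2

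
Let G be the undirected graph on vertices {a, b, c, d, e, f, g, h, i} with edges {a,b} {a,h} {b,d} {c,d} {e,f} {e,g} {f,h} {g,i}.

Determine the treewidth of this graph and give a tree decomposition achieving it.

Each bag holds 2 vertices, so the decomposition has width 1, which upper-bounds the treewidth. Any graph with an edge has treewidth ≥ 1, and G has the edge c–d. Hence tw(G) = 1 exactly.

Treewidth 1.
Bags: B1 = {c, d}  B2 = {b, d}  B3 = {a, b}  B4 = {a, h}  B5 = {f, h}  B6 = {e, f}  B7 = {e, g}  B8 = {g, i}
Tree: B1–B2, B2–B3, B3–B4, B4–B5, B5–B6, B6–B7, B7–B8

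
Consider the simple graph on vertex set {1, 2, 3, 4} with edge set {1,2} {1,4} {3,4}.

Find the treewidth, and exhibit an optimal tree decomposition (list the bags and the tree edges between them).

Each bag holds 2 vertices, so the decomposition has width 1, which upper-bounds the treewidth. Any graph with an edge has treewidth ≥ 1, and G has the edge 3–4. The upper and lower bounds meet at 1, so that is the treewidth.

Treewidth 1.
Bags: B1 = {3, 4}  B2 = {1, 4}  B3 = {1, 2}
Tree: B1–B2, B2–B3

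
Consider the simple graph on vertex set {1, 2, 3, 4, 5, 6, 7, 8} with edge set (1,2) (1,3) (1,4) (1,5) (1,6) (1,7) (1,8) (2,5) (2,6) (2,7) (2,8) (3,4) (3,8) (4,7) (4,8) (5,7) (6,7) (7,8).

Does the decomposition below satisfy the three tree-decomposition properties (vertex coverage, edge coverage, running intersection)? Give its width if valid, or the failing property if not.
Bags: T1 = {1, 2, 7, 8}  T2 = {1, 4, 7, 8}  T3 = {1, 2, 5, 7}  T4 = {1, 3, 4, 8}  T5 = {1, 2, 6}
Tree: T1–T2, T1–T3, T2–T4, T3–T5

No — edge (7,6) lies in no bag.

A tree decomposition must satisfy three properties: every vertex lies in some bag; for every edge, both endpoints lie together in some bag; and for every vertex, the bags containing it form a connected subtree. Here edge (7,6) lies in no bag, so the decomposition is invalid.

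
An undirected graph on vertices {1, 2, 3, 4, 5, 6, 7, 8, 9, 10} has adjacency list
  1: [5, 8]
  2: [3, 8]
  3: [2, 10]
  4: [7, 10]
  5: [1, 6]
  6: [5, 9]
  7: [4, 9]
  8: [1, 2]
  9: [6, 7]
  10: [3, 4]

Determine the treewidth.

2

A width-2 tree decomposition is:
Bags: B1 = {5, 6, 9}  B2 = {5, 7, 9}  B3 = {4, 5, 7}  B4 = {4, 5, 10}  B5 = {3, 5, 10}  B6 = {2, 3, 5}  B7 = {2, 5, 8}  B8 = {1, 5, 8}
Tree: B1–B2, B2–B3, B3–B4, B4–B5, B5–B6, B6–B7, B7–B8
Each bag holds 3 vertices, so the decomposition has width 2, which upper-bounds the treewidth. Since 5–6–9–7–4–10–3–2–8–1–5 is a cycle in G, G is not acyclic. Forests are exactly the graphs of treewidth ≤ 1, so tw(G) ≥ 2. The upper and lower bounds meet at 2, so that is the treewidth.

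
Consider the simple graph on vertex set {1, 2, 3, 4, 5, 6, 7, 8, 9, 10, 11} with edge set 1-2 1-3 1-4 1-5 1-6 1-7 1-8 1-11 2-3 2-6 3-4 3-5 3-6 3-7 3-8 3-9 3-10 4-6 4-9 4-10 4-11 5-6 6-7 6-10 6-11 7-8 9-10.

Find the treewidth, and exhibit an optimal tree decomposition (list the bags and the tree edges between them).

Treewidth 3.
Bags: B1 = {1, 3, 4, 6}  B2 = {1, 2, 3, 6}  B3 = {3, 4, 6, 10}  B4 = {3, 4, 9, 10}  B5 = {1, 3, 6, 7}  B6 = {1, 3, 7, 8}  B7 = {1, 4, 6, 11}  B8 = {1, 3, 5, 6}
Tree: B1–B2, B1–B3, B3–B4, B1–B5, B5–B6, B1–B7, B2–B8

Each bag holds 4 vertices, so the decomposition has width 3, which upper-bounds the treewidth. Conversely, {1, 4, 6, 11} is a clique of size 4, and the vertices of any clique must share a bag in every tree decomposition; so some bag has ≥ 4 vertices and tw(G) ≥ 3. Combining the bounds, tw(G) = 3.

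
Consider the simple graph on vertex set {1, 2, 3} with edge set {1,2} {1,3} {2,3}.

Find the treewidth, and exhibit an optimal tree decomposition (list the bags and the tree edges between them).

A single bag containing all 3 vertices is trivially a valid decomposition of width 2. Conversely, {1, 2, 3} is a clique of size 3, and the vertices of any clique must share a bag in every tree decomposition; so some bag has ≥ 3 vertices and tw(G) ≥ 2. Combining the bounds, tw(G) = 2.

Treewidth 2.
Bags: B1 = {1, 2, 3}
Tree: (single bag)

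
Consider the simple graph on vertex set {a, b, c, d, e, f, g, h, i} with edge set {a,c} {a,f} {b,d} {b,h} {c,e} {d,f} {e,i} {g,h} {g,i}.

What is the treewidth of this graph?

2

A width-2 tree decomposition is:
Bags: B1 = {b, g, h}  B2 = {b, g, i}  B3 = {b, e, i}  B4 = {b, c, e}  B5 = {a, b, c}  B6 = {a, b, f}  B7 = {b, d, f}
Tree: B1–B2, B2–B3, B3–B4, B4–B5, B5–B6, B6–B7
The largest bag has 3 vertices, giving width 2; this decomposition certifies tw(G) ≤ 2. The edges b–h–g–i–e–c–a–f–d–b form a cycle, so G is not a tree and its treewidth is at least 2. The upper and lower bounds meet at 2, so that is the treewidth.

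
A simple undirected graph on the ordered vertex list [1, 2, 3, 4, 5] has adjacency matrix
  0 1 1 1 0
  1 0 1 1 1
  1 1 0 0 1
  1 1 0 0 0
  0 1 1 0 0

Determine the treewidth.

2

A width-2 tree decomposition is:
Bags: B1 = {1, 2, 3}  B2 = {1, 2, 4}  B3 = {2, 3, 5}
Tree: B1–B2, B1–B3
Every bag has size at most 3, so the width is 3 − 1 = 2 and tw(G) ≤ 2. On the other hand G contains the 3-clique {1, 2, 3}. A clique must lie in a single bag of any decomposition, so no decomposition can have width below 2. The upper and lower bounds meet at 2, so that is the treewidth.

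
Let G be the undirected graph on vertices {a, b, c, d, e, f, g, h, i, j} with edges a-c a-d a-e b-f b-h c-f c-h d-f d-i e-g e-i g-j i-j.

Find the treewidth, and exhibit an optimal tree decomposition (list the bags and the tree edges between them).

Treewidth 2.
One optimal decomposition is:
Bags: B1 = {e, g, j}  B2 = {e, i, j}  B3 = {a, e, i}  B4 = {a, d, i}  B5 = {a, c, d}  B6 = {c, d, f}  B7 = {c, f, h}  B8 = {b, f, h}
Tree: B1–B2, B2–B3, B3–B4, B4–B5, B5–B6, B6–B7, B7–B8

The largest bag has 3 vertices, giving width 2; this decomposition certifies tw(G) ≤ 2. Since g–j–i–e–g is a cycle in G, G is not acyclic. Forests are exactly the graphs of treewidth ≤ 1, so tw(G) ≥ 2. The upper and lower bounds meet at 2, so that is the treewidth.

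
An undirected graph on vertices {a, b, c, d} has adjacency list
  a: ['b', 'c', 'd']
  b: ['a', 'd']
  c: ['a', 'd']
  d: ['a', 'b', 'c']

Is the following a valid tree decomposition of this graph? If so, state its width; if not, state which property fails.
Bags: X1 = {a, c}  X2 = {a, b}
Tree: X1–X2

No — vertex d appears in no bag.

A tree decomposition must satisfy three properties: every vertex lies in some bag; for every edge, both endpoints lie together in some bag; and for every vertex, the bags containing it form a connected subtree. Here vertex d appears in no bag, so the decomposition is invalid.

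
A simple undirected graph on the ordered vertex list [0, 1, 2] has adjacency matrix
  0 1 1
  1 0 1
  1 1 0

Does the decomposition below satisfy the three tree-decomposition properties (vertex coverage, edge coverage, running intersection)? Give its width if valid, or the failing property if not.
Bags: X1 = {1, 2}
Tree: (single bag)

A tree decomposition must satisfy three properties: every vertex lies in some bag; for every edge, both endpoints lie together in some bag; and for every vertex, the bags containing it form a connected subtree. Here vertex 0 appears in no bag, so the decomposition is invalid.

No — vertex 0 appears in no bag.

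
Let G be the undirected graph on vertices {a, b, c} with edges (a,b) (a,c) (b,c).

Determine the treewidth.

2

A width-2 tree decomposition is:
Bags: B1 = {a, b, c}
Tree: (single bag)
With just one bag of size 3, the width is 3 − 1 = 2, so tw(G) ≤ 2. On the other hand G contains the 3-clique {a, b, c}. A clique must lie in a single bag of any decomposition, so no decomposition can have width below 2. The upper and lower bounds meet at 2, so that is the treewidth.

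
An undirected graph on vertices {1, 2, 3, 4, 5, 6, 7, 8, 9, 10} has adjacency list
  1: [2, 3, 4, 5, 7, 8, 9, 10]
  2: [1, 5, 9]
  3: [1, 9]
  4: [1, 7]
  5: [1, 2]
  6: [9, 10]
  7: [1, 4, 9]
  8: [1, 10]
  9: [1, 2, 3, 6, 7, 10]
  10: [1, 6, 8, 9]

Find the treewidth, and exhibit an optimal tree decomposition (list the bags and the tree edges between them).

Treewidth 2.
One such decomposition:
Bags: B1 = {1, 9, 10}  B2 = {1, 8, 10}  B3 = {1, 7, 9}  B4 = {1, 2, 9}  B5 = {1, 2, 5}  B6 = {1, 4, 7}  B7 = {1, 3, 9}  B8 = {6, 9, 10}
Tree: B1–B2, B1–B3, B1–B4, B4–B5, B3–B6, B3–B7, B1–B8

The largest bag has 3 vertices, giving width 2; this decomposition certifies tw(G) ≤ 2. For the lower bound, the 3 vertices {1, 8, 10} are pairwise adjacent, and any tree decomposition puts a clique entirely inside one bag — forcing width ≥ 2. Hence tw(G) = 2 exactly.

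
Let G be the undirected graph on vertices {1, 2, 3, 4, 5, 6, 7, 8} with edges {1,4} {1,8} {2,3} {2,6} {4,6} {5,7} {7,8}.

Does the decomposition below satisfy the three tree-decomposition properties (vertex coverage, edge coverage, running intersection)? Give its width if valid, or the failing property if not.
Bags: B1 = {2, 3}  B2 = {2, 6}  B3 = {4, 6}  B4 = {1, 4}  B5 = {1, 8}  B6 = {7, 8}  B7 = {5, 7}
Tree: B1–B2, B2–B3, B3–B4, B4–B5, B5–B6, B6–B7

Every vertex of G appears in some bag (union = {1, 2, 3, 4, 5, 6, 7, 8}); every edge is covered by a bag; and for each vertex v the set of bags containing v is connected in the bag tree. The decomposition is therefore valid. The largest bag has 2 vertices, so the width is 1.

Yes; width 1.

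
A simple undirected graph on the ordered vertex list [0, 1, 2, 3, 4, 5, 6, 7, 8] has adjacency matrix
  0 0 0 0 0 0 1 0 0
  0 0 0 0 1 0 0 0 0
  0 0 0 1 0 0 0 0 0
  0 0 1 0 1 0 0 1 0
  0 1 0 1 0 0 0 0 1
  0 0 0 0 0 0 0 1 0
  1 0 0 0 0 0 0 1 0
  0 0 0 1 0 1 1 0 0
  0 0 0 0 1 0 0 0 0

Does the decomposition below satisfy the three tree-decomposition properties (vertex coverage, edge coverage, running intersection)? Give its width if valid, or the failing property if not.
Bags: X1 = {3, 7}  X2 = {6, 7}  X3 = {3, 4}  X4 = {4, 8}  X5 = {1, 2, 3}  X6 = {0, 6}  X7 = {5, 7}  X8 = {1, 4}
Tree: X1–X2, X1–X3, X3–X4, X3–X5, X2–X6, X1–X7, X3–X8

No — bags containing vertex 1 are not connected in the tree.

A tree decomposition must satisfy three properties: every vertex lies in some bag; for every edge, both endpoints lie together in some bag; and for every vertex, the bags containing it form a connected subtree. Here bags containing vertex 1 are not connected in the tree, so the decomposition is invalid.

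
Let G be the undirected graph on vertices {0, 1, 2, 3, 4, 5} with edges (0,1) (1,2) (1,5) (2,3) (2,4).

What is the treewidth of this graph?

1

A width-1 tree decomposition is:
Bags: B1 = {2, 4}  B2 = {2, 3}  B3 = {1, 2}  B4 = {0, 1}  B5 = {1, 5}
Tree: B1–B2, B2–B3, B3–B4, B3–B5
Each bag holds 2 vertices, so the decomposition has width 1, which upper-bounds the treewidth. Any graph with an edge has treewidth ≥ 1, and G has the edge 2–4. Combining the bounds, tw(G) = 1.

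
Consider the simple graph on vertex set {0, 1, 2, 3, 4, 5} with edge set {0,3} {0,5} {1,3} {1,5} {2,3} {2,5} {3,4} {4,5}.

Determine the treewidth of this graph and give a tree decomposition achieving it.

Each bag holds 3 vertices, so the decomposition has width 2, which upper-bounds the treewidth. The edges 5–4–3–1–5 form a cycle, so G is not a tree and its treewidth is at least 2. The upper and lower bounds meet at 2, so that is the treewidth.

Treewidth 2.
Bags: B1 = {3, 4, 5}  B2 = {1, 3, 5}  B3 = {2, 3, 5}  B4 = {0, 3, 5}
Tree: B1–B2, B2–B3, B3–B4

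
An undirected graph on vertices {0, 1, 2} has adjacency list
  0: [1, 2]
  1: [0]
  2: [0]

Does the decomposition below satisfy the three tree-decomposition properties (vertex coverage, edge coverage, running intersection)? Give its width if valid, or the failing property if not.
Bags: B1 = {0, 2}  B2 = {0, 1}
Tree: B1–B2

Every vertex of G appears in some bag (union = {0, 1, 2}); every edge is covered by a bag; and for each vertex v the set of bags containing v is connected in the bag tree. The decomposition is therefore valid. The largest bag has 2 vertices, so the width is 1.

Yes; width 1.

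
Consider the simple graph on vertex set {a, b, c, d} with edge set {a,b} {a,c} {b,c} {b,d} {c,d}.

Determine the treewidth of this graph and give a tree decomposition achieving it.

The largest bag has 3 vertices, giving width 2; this decomposition certifies tw(G) ≤ 2. For the lower bound, the 3 vertices {b, c, d} are pairwise adjacent, and any tree decomposition puts a clique entirely inside one bag — forcing width ≥ 2. Hence tw(G) = 2 exactly.

Treewidth 2.
One such decomposition:
Bags: B1 = {b, c, d}  B2 = {a, b, c}
Tree: B1–B2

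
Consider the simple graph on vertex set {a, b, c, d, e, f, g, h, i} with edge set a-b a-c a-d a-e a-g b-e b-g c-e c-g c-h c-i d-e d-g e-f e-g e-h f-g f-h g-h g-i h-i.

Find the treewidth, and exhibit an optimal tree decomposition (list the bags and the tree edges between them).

Treewidth 3.
One optimal decomposition is:
Bags: B1 = {c, e, g, h}  B2 = {c, g, h, i}  B3 = {a, c, e, g}  B4 = {a, d, e, g}  B5 = {e, f, g, h}  B6 = {a, b, e, g}
Tree: B1–B2, B1–B3, B3–B4, B1–B5, B3–B6

Every bag has size at most 4, so the width is 4 − 1 = 3 and tw(G) ≤ 3. Conversely, {a, d, e, g} is a clique of size 4, and the vertices of any clique must share a bag in every tree decomposition; so some bag has ≥ 4 vertices and tw(G) ≥ 3. Hence tw(G) = 3 exactly.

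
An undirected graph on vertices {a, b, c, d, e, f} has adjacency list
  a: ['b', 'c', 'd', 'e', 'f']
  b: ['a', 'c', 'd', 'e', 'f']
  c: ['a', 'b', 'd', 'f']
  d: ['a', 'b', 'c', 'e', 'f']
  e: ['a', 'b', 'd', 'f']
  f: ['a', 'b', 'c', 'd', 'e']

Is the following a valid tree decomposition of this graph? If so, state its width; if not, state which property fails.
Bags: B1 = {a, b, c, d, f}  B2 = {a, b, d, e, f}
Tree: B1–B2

Yes; width 4.

Vertex coverage: the bags together contain {a, b, c, d, e, f}, the full vertex set. Edge coverage: each edge of G has both endpoints in at least one bag. Running intersection: for every vertex, the bags containing it form a connected subtree. All three properties hold, so this is a valid tree decomposition of width max|bag| − 1 = 4, and hence tw(G) ≤ 4.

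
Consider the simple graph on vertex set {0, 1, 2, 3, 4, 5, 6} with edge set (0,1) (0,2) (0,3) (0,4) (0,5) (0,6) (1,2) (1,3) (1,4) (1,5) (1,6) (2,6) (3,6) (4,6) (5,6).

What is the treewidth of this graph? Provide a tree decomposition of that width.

Each bag holds 4 vertices, so the decomposition has width 3, which upper-bounds the treewidth. On the other hand G contains the 4-clique {0, 1, 2, 6}. A clique must lie in a single bag of any decomposition, so no decomposition can have width below 3. Combining the bounds, tw(G) = 3.

Treewidth 3.
Bags: B1 = {0, 1, 5, 6}  B2 = {0, 1, 3, 6}  B3 = {0, 1, 4, 6}  B4 = {0, 1, 2, 6}
Tree: B1–B2, B1–B3, B3–B4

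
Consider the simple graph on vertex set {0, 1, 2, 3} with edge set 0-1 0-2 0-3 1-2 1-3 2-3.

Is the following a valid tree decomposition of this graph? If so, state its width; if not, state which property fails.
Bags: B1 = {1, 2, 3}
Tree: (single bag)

A tree decomposition must satisfy three properties: every vertex lies in some bag; for every edge, both endpoints lie together in some bag; and for every vertex, the bags containing it form a connected subtree. Here vertex 0 appears in no bag, so the decomposition is invalid.

No — vertex 0 appears in no bag.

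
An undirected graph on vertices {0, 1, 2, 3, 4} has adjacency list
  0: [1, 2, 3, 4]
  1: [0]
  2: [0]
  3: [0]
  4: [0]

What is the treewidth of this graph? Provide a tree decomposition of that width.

Treewidth 1.
Bags: B1 = {0, 4}  B2 = {0, 1}  B3 = {0, 2}  B4 = {0, 3}
Tree: B1–B2, B2–B3, B1–B4

Each bag holds 2 vertices, so the decomposition has width 1, which upper-bounds the treewidth. G has an edge, so its treewidth is at least 1. Therefore the treewidth is 1.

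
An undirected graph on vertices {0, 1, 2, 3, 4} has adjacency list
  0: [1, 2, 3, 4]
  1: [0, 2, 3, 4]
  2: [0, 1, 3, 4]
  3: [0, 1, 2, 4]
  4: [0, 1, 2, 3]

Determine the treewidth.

4

A width-4 tree decomposition is:
Bags: B1 = {0, 1, 2, 3, 4}
Tree: (single bag)
With just one bag of size 5, the width is 5 − 1 = 4, so tw(G) ≤ 4. For the lower bound, the 5 vertices {0, 1, 2, 3, 4} are pairwise adjacent, and any tree decomposition puts a clique entirely inside one bag — forcing width ≥ 4. Combining the bounds, tw(G) = 4.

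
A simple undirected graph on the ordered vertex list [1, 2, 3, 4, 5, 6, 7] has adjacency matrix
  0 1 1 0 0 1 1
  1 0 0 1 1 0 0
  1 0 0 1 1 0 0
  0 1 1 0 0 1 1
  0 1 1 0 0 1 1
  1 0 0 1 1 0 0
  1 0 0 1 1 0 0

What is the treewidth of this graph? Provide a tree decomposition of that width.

Each bag holds 4 vertices, so the decomposition has width 3, which upper-bounds the treewidth. For the lower bound: the 4 vertex sets {1,2}, {5,7}, {4}, {3} are disjoint, each induces a connected subgraph, and every pair is joined by at least one edge of G. Contracting each set to a single vertex therefore yields K_{4} as a minor, and since treewidth is minor-monotone, tw(G) ≥ tw(K_{4}) = 3. Hence tw(G) = 3 exactly.

Treewidth 3.
Bags: B1 = {1, 2, 4, 5}  B2 = {1, 4, 5, 7}  B3 = {1, 3, 4, 5}  B4 = {1, 4, 5, 6}
Tree: B1–B2, B2–B3, B3–B4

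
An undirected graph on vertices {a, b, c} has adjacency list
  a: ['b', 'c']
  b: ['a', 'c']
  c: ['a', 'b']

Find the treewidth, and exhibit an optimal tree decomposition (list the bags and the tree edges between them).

Treewidth 2.
Bags: B1 = {a, b, c}
Tree: (single bag)

A single bag containing all 3 vertices is trivially a valid decomposition of width 2. For the lower bound, the 3 vertices {a, b, c} are pairwise adjacent, and any tree decomposition puts a clique entirely inside one bag — forcing width ≥ 2. Therefore the treewidth is 2.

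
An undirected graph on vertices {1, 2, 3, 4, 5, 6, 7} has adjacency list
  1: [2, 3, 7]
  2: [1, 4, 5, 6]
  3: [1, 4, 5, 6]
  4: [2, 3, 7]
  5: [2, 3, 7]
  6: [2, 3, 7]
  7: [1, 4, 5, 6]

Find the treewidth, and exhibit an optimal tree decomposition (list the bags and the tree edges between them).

Treewidth 3.
Bags: B1 = {1, 2, 3, 7}  B2 = {2, 3, 6, 7}  B3 = {2, 3, 4, 7}  B4 = {2, 3, 5, 7}
Tree: B1–B2, B2–B3, B3–B4

Each bag holds 4 vertices, so the decomposition has width 3, which upper-bounds the treewidth. For the lower bound: the 4 vertex sets {1,2}, {3,6}, {7}, {4} are disjoint, each induces a connected subgraph, and every pair is joined by at least one edge of G. Contracting each set to a single vertex therefore yields K_{4} as a minor, and since treewidth is minor-monotone, tw(G) ≥ tw(K_{4}) = 3. Hence tw(G) = 3 exactly.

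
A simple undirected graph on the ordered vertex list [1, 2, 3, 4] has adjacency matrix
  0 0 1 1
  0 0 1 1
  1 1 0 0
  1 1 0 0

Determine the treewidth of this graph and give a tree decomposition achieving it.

Treewidth 2.
Bags: B1 = {1, 3, 4}  B2 = {2, 3, 4}
Tree: B1–B2

The largest bag has 3 vertices, giving width 2; this decomposition certifies tw(G) ≤ 2. For the lower bound, G contains the cycle 3–1–4–2–3, so G is not a forest; only forests have treewidth ≤ 1, hence tw(G) ≥ 2. Hence tw(G) = 2 exactly.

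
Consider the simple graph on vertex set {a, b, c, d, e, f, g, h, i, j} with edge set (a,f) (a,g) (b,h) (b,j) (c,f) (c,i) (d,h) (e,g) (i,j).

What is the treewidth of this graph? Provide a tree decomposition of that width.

Every bag has size at most 2, so the width is 2 − 1 = 1 and tw(G) ≤ 1. G has an edge, so its treewidth is at least 1. Therefore the treewidth is 1.

Treewidth 1.
One optimal decomposition is:
Bags: B1 = {e, g}  B2 = {a, g}  B3 = {a, f}  B4 = {c, f}  B5 = {c, i}  B6 = {i, j}  B7 = {b, j}  B8 = {b, h}  B9 = {d, h}
Tree: B1–B2, B2–B3, B3–B4, B4–B5, B5–B6, B6–B7, B7–B8, B8–B9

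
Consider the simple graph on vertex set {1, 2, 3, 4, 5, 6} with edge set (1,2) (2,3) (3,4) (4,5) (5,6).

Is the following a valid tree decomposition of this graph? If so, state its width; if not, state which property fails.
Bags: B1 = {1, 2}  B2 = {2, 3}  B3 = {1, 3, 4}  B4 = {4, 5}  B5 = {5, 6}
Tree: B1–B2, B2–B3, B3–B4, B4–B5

A tree decomposition must satisfy three properties: every vertex lies in some bag; for every edge, both endpoints lie together in some bag; and for every vertex, the bags containing it form a connected subtree. Here bags containing vertex 1 are not connected in the tree, so the decomposition is invalid.

No — bags containing vertex 1 are not connected in the tree.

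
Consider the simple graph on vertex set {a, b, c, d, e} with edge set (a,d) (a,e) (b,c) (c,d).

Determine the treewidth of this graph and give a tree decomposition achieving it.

Each bag holds 2 vertices, so the decomposition has width 1, which upper-bounds the treewidth. Any graph with an edge has treewidth ≥ 1, and G has the edge d–c. Combining the bounds, tw(G) = 1.

Treewidth 1.
Bags: B1 = {c, d}  B2 = {a, d}  B3 = {a, e}  B4 = {b, c}
Tree: B1–B2, B2–B3, B1–B4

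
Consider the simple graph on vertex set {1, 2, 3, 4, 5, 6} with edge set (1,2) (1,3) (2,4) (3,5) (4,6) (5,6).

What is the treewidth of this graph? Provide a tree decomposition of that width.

The largest bag has 3 vertices, giving width 2; this decomposition certifies tw(G) ≤ 2. The edges 4–2–1–3–5–6–4 form a cycle, so G is not a tree and its treewidth is at least 2. Combining the bounds, tw(G) = 2.

Treewidth 2.
One optimal decomposition is:
Bags: B1 = {1, 2, 4}  B2 = {1, 3, 4}  B3 = {3, 4, 5}  B4 = {4, 5, 6}
Tree: B1–B2, B2–B3, B3–B4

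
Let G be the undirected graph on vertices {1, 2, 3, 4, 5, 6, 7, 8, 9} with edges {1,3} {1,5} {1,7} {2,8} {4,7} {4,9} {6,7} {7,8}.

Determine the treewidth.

1

A width-1 tree decomposition is:
Bags: B1 = {1, 5}  B2 = {1, 3}  B3 = {1, 7}  B4 = {6, 7}  B5 = {4, 7}  B6 = {7, 8}  B7 = {4, 9}  B8 = {2, 8}
Tree: B1–B2, B1–B3, B3–B4, B3–B5, B5–B6, B5–B7, B6–B8
Every bag has size at most 2, so the width is 2 − 1 = 1 and tw(G) ≤ 1. Since G has at least one edge (e.g. 1–5), it is not an edgeless graph, so tw(G) ≥ 1. Combining the bounds, tw(G) = 1.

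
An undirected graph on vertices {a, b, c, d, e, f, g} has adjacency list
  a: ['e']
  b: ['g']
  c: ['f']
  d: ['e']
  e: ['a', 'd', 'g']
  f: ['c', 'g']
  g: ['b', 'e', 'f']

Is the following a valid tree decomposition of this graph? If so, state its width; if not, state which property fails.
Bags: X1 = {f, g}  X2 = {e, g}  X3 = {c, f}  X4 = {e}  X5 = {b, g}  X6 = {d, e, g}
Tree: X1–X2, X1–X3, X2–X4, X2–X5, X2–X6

No — vertex a appears in no bag.

A tree decomposition must satisfy three properties: every vertex lies in some bag; for every edge, both endpoints lie together in some bag; and for every vertex, the bags containing it form a connected subtree. Here vertex a appears in no bag, so the decomposition is invalid.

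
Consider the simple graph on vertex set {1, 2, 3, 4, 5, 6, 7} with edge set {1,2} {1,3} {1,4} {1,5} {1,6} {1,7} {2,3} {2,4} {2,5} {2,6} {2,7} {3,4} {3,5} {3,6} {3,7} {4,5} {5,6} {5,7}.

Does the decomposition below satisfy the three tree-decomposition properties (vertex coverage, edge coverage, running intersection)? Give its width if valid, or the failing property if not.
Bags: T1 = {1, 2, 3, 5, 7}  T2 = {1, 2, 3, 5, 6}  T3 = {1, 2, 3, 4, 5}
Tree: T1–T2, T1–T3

Vertex coverage: the bags together contain {1, 2, 3, 4, 5, 6, 7}, the full vertex set. Edge coverage: each edge of G has both endpoints in at least one bag. Running intersection: for every vertex, the bags containing it form a connected subtree. All three properties hold, so this is a valid tree decomposition of width max|bag| − 1 = 4, and hence tw(G) ≤ 4.

Yes; width 4.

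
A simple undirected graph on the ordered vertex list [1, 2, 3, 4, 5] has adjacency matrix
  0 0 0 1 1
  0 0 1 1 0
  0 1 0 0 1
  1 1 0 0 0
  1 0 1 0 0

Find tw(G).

2

A width-2 tree decomposition is:
Bags: B1 = {1, 4, 5}  B2 = {3, 4, 5}  B3 = {2, 3, 4}
Tree: B1–B2, B2–B3
Every bag has size at most 3, so the width is 3 − 1 = 2 and tw(G) ≤ 2. The edges 4–1–5–3–2–4 form a cycle, so G is not a tree and its treewidth is at least 2. The upper and lower bounds meet at 2, so that is the treewidth.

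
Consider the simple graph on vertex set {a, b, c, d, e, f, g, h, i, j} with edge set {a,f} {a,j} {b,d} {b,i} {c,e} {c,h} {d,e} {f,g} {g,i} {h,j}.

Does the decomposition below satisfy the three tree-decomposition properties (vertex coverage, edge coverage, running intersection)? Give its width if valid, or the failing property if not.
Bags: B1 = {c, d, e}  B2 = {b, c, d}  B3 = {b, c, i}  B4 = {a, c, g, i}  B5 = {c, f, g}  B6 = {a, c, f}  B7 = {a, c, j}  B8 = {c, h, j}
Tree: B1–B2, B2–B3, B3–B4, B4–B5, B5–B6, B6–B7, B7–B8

A tree decomposition must satisfy three properties: every vertex lies in some bag; for every edge, both endpoints lie together in some bag; and for every vertex, the bags containing it form a connected subtree. Here bags containing vertex a are not connected in the tree, so the decomposition is invalid.

No — bags containing vertex a are not connected in the tree.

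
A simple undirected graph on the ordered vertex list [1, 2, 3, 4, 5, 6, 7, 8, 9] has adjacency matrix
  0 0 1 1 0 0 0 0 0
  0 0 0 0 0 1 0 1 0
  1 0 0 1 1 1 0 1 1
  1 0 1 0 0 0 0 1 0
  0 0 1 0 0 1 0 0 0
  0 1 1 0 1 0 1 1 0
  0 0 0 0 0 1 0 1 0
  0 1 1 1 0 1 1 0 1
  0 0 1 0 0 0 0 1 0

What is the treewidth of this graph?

2

A width-2 tree decomposition is:
Bags: B1 = {3, 6, 8}  B2 = {3, 4, 8}  B3 = {6, 7, 8}  B4 = {2, 6, 8}  B5 = {3, 8, 9}  B6 = {1, 3, 4}  B7 = {3, 5, 6}
Tree: B1–B2, B1–B3, B1–B4, B2–B5, B2–B6, B1–B7
Each bag holds 3 vertices, so the decomposition has width 2, which upper-bounds the treewidth. On the other hand G contains the 3-clique {2, 6, 8}. A clique must lie in a single bag of any decomposition, so no decomposition can have width below 2. Combining the bounds, tw(G) = 2.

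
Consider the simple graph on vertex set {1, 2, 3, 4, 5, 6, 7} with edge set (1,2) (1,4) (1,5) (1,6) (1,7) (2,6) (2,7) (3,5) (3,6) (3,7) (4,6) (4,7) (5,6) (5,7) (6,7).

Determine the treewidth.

A width-3 tree decomposition is:
Bags: B1 = {1, 5, 6, 7}  B2 = {1, 2, 6, 7}  B3 = {3, 5, 6, 7}  B4 = {1, 4, 6, 7}
Tree: B1–B2, B1–B3, B2–B4
The largest bag has 4 vertices, giving width 3; this decomposition certifies tw(G) ≤ 3. On the other hand G contains the 4-clique {1, 2, 6, 7}. A clique must lie in a single bag of any decomposition, so no decomposition can have width below 3. Hence tw(G) = 3 exactly.

3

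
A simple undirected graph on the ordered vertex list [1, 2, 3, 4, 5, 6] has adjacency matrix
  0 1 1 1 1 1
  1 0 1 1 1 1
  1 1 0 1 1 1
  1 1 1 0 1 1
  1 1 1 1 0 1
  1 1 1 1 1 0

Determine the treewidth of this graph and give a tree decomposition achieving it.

A single bag containing all 6 vertices is trivially a valid decomposition of width 5. For the lower bound, the 6 vertices {1, 2, 3, 4, 5, 6} are pairwise adjacent, and any tree decomposition puts a clique entirely inside one bag — forcing width ≥ 5. Therefore the treewidth is 5.

Treewidth 5.
One such decomposition:
Bags: B1 = {1, 2, 3, 4, 5, 6}
Tree: (single bag)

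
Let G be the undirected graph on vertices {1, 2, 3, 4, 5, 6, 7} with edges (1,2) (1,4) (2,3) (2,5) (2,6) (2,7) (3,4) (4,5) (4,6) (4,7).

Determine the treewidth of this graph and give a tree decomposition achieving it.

Each bag holds 3 vertices, so the decomposition has width 2, which upper-bounds the treewidth. The edges 4–3–2–7–4 form a cycle, so G is not a tree and its treewidth is at least 2. Hence tw(G) = 2 exactly.

Treewidth 2.
One such decomposition:
Bags: B1 = {2, 3, 4}  B2 = {2, 4, 7}  B3 = {2, 4, 5}  B4 = {2, 4, 6}  B5 = {1, 2, 4}
Tree: B1–B2, B2–B3, B3–B4, B4–B5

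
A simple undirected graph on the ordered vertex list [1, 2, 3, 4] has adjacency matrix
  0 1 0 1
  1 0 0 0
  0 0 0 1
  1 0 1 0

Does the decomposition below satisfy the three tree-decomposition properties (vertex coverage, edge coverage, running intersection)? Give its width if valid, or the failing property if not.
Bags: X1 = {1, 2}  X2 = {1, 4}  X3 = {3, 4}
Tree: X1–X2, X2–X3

Checking the three conditions: (i) the bags cover all of {1, 2, 3, 4}; (ii) for each edge, some bag contains both endpoints; (iii) the bags containing any fixed vertex form a subtree. All hold, so the decomposition is valid with width 2 − 1 = 1.

Yes; width 1.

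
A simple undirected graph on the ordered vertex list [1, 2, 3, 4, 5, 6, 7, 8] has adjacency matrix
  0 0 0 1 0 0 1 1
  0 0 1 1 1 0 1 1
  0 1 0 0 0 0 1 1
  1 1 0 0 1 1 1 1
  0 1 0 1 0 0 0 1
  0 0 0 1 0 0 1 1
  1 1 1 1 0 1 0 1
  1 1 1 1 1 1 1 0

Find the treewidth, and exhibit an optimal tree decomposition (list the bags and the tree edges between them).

Treewidth 3.
One optimal decomposition is:
Bags: B1 = {1, 4, 7, 8}  B2 = {2, 4, 7, 8}  B3 = {2, 4, 5, 8}  B4 = {4, 6, 7, 8}  B5 = {2, 3, 7, 8}
Tree: B1–B2, B2–B3, B2–B4, B2–B5

The largest bag has 4 vertices, giving width 3; this decomposition certifies tw(G) ≤ 3. For the lower bound, the 4 vertices {2, 3, 7, 8} are pairwise adjacent, and any tree decomposition puts a clique entirely inside one bag — forcing width ≥ 3. Combining the bounds, tw(G) = 3.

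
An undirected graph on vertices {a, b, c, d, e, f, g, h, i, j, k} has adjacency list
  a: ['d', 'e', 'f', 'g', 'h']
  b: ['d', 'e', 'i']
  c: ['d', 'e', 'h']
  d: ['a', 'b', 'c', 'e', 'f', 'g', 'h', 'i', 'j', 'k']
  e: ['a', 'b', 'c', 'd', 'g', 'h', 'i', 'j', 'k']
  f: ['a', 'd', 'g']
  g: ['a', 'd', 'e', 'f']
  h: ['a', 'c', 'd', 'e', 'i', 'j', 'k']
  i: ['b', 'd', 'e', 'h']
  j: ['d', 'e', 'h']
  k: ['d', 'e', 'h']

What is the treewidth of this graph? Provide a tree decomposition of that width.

Each bag holds 4 vertices, so the decomposition has width 3, which upper-bounds the treewidth. On the other hand G contains the 4-clique {a, d, e, g}. A clique must lie in a single bag of any decomposition, so no decomposition can have width below 3. The upper and lower bounds meet at 3, so that is the treewidth.

Treewidth 3.
One such decomposition:
Bags: B1 = {a, d, e, g}  B2 = {a, d, e, h}  B3 = {d, e, h, k}  B4 = {c, d, e, h}  B5 = {d, e, h, i}  B6 = {d, e, h, j}  B7 = {b, d, e, i}  B8 = {a, d, f, g}
Tree: B1–B2, B2–B3, B2–B4, B3–B5, B3–B6, B5–B7, B1–B8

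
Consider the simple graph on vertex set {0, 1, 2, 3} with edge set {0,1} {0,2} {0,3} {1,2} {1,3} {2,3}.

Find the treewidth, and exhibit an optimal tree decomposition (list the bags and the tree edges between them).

Treewidth 3.
One such decomposition:
Bags: B1 = {0, 1, 2, 3}
Tree: (single bag)

A single bag containing all 4 vertices is trivially a valid decomposition of width 3. On the other hand G contains the 4-clique {0, 1, 2, 3}. A clique must lie in a single bag of any decomposition, so no decomposition can have width below 3. The upper and lower bounds meet at 3, so that is the treewidth.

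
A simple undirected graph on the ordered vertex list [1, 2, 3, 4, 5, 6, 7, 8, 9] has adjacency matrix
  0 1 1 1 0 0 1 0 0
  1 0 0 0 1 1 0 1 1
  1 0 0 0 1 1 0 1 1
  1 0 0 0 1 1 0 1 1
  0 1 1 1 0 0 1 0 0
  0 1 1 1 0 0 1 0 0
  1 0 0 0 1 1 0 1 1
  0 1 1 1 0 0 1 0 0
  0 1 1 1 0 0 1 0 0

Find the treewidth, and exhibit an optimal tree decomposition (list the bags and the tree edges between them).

The largest bag has 5 vertices, giving width 4; this decomposition certifies tw(G) ≤ 4. For the lower bound: the 5 vertex sets {1,7}, {2,5}, {4,6}, {3}, {9} are disjoint, each induces a connected subgraph, and every pair is joined by at least one edge of G. Contracting each set to a single vertex therefore yields K_{5} as a minor, and since treewidth is minor-monotone, tw(G) ≥ tw(K_{5}) = 4. Hence tw(G) = 4 exactly.

Treewidth 4.
One optimal decomposition is:
Bags: B1 = {1, 2, 3, 4, 7}  B2 = {2, 3, 4, 5, 7}  B3 = {2, 3, 4, 6, 7}  B4 = {2, 3, 4, 7, 9}  B5 = {2, 3, 4, 7, 8}
Tree: B1–B2, B2–B3, B3–B4, B4–B5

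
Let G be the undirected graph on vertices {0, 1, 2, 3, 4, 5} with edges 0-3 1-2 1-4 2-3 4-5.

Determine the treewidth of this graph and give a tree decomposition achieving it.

The largest bag has 2 vertices, giving width 1; this decomposition certifies tw(G) ≤ 1. Since G has at least one edge (e.g. 5–4), it is not an edgeless graph, so tw(G) ≥ 1. Therefore the treewidth is 1.

Treewidth 1.
One such decomposition:
Bags: B1 = {4, 5}  B2 = {1, 4}  B3 = {1, 2}  B4 = {2, 3}  B5 = {0, 3}
Tree: B1–B2, B2–B3, B3–B4, B4–B5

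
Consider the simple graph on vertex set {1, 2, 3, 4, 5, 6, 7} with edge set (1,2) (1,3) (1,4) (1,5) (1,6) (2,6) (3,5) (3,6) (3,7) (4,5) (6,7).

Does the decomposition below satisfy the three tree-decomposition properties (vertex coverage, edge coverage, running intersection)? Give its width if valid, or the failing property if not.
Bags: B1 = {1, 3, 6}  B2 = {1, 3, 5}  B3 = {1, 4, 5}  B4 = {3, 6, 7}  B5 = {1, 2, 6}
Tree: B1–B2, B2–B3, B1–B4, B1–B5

Yes; width 2.

Vertex coverage: the bags together contain {1, 2, 3, 4, 5, 6, 7}, the full vertex set. Edge coverage: each edge of G has both endpoints in at least one bag. Running intersection: for every vertex, the bags containing it form a connected subtree. All three properties hold, so this is a valid tree decomposition of width max|bag| − 1 = 2, and hence tw(G) ≤ 2.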